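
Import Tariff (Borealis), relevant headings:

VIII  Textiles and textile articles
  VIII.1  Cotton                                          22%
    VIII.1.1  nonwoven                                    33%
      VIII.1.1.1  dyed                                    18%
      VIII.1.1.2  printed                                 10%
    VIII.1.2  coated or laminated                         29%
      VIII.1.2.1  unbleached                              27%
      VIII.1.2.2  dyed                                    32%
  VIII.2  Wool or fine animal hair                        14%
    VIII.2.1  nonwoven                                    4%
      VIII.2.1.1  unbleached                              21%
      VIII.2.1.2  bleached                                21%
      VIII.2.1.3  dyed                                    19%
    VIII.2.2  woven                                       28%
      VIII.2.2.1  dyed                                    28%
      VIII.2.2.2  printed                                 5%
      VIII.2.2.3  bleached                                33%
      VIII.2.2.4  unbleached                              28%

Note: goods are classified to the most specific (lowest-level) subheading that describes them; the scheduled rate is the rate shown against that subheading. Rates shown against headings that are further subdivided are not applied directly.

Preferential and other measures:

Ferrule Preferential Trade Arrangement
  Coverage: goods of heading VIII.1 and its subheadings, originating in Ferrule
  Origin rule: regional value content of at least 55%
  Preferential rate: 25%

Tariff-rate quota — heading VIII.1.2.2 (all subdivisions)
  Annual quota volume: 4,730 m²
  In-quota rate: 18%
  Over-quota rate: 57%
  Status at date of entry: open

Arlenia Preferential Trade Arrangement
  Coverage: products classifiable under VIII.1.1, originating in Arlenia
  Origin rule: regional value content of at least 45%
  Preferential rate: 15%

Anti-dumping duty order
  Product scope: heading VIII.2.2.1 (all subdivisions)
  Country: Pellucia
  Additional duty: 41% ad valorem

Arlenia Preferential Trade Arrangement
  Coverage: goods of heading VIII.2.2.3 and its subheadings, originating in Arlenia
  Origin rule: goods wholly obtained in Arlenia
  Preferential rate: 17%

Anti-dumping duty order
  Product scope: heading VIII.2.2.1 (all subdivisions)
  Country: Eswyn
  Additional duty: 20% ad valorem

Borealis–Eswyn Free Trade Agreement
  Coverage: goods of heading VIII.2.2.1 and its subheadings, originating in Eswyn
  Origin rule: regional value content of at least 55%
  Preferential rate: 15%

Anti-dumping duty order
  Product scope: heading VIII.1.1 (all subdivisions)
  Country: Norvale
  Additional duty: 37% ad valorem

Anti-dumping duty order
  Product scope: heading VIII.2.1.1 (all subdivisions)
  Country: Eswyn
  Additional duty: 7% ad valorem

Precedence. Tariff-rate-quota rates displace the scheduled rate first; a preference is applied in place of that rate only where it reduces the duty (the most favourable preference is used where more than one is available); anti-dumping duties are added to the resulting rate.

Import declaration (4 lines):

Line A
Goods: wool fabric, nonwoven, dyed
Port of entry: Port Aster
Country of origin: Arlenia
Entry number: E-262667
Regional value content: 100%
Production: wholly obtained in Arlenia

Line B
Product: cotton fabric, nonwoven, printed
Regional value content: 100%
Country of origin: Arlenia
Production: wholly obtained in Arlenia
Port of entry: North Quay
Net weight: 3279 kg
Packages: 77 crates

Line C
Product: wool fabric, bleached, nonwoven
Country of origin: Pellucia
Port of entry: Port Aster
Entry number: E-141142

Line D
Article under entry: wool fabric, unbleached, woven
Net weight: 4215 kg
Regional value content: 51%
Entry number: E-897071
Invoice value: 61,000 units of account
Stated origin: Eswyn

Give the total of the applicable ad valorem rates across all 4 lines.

78%

Line A: wool → VIII.2; nonwoven → VIII.2.1; dyed → VIII.2.1.3. Scheduled 19%. Arlenia agreement on VIII.1.1: VIII.2.1.3 not covered; Arlenia agreement on VIII.2.2.3: VIII.2.1.3 not covered. → 19%.
Line B: cotton → VIII.1; nonwoven → VIII.1.1; printed → VIII.1.1.2. Scheduled 10%. Arlenia agreement on VIII.1.1: RVC ≥ 45% → 15% available; Arlenia agreement on VIII.2.2.3: VIII.1.1.2 not covered; preference 15% not lower than 10% → no reduction. → 10%.
Line C: wool → VIII.2; nonwoven → VIII.2.1; bleached → VIII.2.1.2. Scheduled 21%. No special measure applies. → 21%.
Line D: wool → VIII.2; woven → VIII.2.2; unbleached → VIII.2.2.4. Scheduled 28%. Eswyn agreement on VIII.2.2.1: VIII.2.2.4 not covered. → 28%.
Sum: 19% + 10% + 21% + 28% = 78%.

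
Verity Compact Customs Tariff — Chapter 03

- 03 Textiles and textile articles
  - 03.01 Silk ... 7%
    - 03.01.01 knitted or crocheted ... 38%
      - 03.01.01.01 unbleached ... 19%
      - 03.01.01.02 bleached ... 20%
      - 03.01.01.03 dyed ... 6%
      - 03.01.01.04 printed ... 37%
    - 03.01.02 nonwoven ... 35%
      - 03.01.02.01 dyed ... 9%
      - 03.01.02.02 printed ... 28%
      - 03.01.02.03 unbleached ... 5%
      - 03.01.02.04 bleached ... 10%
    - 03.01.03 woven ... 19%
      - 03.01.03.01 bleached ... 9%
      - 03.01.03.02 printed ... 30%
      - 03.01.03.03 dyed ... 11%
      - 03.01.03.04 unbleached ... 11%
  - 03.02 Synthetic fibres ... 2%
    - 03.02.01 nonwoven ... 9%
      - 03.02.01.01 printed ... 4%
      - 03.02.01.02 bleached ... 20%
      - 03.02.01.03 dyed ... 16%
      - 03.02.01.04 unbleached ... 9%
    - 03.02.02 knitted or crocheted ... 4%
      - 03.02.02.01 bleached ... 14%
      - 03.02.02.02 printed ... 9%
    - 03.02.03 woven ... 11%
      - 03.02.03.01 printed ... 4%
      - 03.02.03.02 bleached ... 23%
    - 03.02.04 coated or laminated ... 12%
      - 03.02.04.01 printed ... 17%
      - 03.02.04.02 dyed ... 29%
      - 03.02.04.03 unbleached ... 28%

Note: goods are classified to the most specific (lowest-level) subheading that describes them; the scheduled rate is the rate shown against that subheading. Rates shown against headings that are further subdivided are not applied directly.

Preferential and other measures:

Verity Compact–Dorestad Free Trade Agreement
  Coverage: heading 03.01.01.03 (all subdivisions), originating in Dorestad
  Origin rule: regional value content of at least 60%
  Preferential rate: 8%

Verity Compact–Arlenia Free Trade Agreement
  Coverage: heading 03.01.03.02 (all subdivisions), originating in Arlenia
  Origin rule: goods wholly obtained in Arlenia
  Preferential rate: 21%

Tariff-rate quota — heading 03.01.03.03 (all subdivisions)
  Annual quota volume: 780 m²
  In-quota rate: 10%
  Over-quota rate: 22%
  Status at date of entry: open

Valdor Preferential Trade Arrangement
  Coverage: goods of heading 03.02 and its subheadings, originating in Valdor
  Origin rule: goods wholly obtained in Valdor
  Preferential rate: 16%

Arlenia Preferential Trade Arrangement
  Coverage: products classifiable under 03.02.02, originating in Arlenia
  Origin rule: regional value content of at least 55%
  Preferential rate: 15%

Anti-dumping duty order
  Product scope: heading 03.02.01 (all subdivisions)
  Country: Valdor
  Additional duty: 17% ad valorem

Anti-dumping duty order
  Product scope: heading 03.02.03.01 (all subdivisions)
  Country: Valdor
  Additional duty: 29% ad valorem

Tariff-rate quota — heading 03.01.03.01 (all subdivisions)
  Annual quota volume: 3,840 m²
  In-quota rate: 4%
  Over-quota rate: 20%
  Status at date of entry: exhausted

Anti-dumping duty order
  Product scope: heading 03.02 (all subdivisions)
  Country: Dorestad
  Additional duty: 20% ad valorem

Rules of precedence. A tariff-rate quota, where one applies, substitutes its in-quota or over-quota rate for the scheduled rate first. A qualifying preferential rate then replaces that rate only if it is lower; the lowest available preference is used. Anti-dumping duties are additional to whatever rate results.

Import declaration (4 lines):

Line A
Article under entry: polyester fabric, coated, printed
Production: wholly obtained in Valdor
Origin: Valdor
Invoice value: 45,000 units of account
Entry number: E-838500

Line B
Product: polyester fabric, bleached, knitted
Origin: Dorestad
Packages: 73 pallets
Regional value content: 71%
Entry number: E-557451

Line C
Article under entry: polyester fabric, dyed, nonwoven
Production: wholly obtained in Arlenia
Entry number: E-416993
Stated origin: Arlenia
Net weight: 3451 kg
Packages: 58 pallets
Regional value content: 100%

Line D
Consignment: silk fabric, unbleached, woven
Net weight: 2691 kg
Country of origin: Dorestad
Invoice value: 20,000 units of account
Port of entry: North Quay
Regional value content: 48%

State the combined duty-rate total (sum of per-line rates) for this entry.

Line A: polyester → 03.02; coated → 03.02.04; printed → 03.02.04.01. Scheduled 17%. Valdor agreement on 03.02: wholly obtained → 16% available; preferential 16%. → 16%.
Line B: polyester → 03.02; knitted → 03.02.02; bleached → 03.02.02.01. Scheduled 14%. Dorestad agreement on 03.01.01.03: 03.02.02.01 not covered; anti-dumping (Dorestad, 03.02): +20%; total 14% + 20% = 34%. → 34%.
Line C: polyester → 03.02; nonwoven → 03.02.01; dyed → 03.02.01.03. Scheduled 16%. Arlenia agreement on 03.01.03.02: 03.02.01.03 not covered; Arlenia agreement on 03.02.02: 03.02.01.03 not covered. → 16%.
Line D: silk → 03.01; woven → 03.01.03; unbleached → 03.01.03.04. Scheduled 11%. Dorestad agreement on 03.01.01.03: 03.01.03.04 not covered. → 11%.
Sum: 16% + 34% + 16% + 11% = 77%.

77%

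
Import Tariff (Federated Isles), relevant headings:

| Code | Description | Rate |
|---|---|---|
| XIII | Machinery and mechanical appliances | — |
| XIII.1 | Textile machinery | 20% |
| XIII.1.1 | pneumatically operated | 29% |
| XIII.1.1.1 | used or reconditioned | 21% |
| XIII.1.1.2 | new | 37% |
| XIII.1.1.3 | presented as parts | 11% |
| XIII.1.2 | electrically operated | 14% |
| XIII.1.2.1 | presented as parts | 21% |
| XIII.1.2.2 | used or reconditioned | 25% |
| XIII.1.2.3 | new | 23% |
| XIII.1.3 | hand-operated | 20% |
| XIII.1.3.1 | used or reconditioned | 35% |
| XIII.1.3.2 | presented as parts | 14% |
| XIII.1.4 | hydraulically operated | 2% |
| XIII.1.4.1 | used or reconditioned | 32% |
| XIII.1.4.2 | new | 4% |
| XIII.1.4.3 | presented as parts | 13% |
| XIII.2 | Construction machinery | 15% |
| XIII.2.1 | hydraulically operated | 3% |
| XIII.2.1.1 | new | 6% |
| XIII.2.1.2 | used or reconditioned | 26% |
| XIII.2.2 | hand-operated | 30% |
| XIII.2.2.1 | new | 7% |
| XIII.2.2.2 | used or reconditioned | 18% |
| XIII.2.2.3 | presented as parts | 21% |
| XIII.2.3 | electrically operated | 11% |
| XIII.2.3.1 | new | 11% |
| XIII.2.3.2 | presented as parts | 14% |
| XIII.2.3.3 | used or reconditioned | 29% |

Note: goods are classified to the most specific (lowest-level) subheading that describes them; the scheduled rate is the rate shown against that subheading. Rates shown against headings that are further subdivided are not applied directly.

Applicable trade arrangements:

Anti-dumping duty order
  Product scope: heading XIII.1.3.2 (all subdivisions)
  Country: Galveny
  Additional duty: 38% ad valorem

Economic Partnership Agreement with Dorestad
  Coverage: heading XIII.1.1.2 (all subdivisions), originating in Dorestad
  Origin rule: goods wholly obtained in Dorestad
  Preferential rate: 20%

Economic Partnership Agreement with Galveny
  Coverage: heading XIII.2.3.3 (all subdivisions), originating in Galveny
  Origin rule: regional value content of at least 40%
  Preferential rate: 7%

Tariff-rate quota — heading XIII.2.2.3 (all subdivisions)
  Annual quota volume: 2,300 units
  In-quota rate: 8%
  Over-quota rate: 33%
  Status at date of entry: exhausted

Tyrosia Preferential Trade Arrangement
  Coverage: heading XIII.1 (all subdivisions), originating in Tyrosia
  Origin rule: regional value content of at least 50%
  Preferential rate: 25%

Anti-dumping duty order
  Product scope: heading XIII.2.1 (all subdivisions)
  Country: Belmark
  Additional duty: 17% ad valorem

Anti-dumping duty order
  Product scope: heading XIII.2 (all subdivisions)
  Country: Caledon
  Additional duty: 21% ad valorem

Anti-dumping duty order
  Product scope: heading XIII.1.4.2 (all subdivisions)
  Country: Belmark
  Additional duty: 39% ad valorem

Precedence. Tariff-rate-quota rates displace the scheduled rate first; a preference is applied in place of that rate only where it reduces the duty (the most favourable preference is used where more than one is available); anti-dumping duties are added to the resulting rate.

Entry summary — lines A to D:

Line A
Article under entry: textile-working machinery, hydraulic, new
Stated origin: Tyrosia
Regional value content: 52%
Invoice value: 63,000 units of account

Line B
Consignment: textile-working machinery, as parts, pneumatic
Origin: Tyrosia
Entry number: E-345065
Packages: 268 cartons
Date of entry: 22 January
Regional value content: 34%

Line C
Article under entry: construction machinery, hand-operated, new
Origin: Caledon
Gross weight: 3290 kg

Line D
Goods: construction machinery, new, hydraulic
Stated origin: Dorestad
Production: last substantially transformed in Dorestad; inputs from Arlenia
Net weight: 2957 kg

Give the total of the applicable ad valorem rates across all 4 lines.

Line A: textile-working → XIII.1; hydraulic → XIII.1.4; new → XIII.1.4.2. Scheduled 4%. Tyrosia agreement on XIII.1: RVC ≥ 50% → 25% available; preference 25% not lower than 4% → no reduction. → 4%.
Line B: textile-working → XIII.1; pneumatic → XIII.1.1; as parts → XIII.1.1.3. Scheduled 11%. Tyrosia agreement on XIII.1: RVC < 50%. → 11%.
Line C: construction → XIII.2; hand-operated → XIII.2.2; new → XIII.2.2.1. Scheduled 7%. anti-dumping (Caledon, XIII.2): +21%; total 7% + 21% = 28%. → 28%.
Line D: construction → XIII.2; hydraulic → XIII.2.1; new → XIII.2.1.1. Scheduled 6%. Dorestad agreement on XIII.1.1.2: XIII.2.1.1 not covered. → 6%.
Sum: 4% + 11% + 28% + 6% = 49%.

49%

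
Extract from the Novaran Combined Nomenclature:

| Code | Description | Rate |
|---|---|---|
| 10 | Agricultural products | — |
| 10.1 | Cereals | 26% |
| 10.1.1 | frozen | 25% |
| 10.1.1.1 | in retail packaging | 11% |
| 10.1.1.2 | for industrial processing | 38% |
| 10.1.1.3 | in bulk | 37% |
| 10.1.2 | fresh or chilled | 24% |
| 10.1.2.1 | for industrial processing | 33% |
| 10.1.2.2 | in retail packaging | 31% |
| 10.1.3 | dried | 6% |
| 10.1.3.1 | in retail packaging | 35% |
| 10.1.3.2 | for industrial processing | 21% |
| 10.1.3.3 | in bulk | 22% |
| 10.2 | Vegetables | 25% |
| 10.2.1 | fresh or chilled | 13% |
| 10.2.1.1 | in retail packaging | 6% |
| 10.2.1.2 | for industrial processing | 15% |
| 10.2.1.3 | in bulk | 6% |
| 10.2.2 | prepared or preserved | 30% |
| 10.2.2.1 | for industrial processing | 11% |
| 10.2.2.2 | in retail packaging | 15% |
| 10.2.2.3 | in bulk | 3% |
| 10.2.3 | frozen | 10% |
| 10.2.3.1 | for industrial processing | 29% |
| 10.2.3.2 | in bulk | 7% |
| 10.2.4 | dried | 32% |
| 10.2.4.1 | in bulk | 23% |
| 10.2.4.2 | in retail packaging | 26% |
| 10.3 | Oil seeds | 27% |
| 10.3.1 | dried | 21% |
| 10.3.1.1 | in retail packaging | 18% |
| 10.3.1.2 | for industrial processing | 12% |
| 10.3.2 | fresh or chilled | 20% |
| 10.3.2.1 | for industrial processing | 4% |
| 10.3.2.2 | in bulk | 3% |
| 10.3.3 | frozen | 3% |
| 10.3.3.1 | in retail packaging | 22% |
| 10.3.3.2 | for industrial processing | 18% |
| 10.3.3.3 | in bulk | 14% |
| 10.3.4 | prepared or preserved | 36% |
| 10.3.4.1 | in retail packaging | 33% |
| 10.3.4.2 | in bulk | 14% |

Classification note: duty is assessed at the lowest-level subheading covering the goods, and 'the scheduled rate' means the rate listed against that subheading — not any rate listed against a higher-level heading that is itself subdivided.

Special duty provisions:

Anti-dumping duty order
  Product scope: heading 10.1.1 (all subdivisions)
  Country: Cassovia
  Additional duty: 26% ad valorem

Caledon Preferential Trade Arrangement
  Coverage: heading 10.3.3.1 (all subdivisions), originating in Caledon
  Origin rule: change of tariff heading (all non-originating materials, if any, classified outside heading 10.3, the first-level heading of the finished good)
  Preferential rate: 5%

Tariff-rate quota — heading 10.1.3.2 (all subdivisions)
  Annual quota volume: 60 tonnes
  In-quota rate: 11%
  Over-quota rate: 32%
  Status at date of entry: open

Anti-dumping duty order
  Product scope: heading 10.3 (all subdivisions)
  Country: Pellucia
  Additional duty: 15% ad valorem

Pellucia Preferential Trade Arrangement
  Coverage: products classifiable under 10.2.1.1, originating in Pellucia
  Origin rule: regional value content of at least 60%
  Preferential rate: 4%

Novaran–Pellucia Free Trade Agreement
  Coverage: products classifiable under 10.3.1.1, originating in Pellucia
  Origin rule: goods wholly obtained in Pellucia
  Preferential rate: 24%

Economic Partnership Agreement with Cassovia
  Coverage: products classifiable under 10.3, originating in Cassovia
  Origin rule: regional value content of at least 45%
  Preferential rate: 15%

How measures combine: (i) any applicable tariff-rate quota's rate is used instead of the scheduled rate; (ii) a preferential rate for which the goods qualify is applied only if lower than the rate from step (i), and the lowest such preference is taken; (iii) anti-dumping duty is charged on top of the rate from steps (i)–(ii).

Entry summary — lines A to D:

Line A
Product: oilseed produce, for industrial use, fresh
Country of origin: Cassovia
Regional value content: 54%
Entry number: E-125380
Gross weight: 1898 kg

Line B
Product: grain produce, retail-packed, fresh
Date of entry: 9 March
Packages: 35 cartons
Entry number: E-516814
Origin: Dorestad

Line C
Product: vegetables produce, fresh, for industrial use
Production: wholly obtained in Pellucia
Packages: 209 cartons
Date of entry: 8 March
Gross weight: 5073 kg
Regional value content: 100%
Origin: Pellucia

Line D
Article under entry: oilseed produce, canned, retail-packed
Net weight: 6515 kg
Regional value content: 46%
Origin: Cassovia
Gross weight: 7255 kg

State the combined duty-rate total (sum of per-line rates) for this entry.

Line A: oilseed → 10.3; fresh → 10.3.2; for industrial use → 10.3.2.1. Scheduled 4%. Cassovia agreement on 10.3: RVC ≥ 45% → 15% available; preference 15% not lower than 4% → no reduction. → 4%.
Line B: grain → 10.1; fresh → 10.1.2; retail-packed → 10.1.2.2. Scheduled 31%. No special measure applies. → 31%.
Line C: vegetables → 10.2; fresh → 10.2.1; for industrial use → 10.2.1.2. Scheduled 15%. Pellucia agreement on 10.2.1.1: 10.2.1.2 not covered; Pellucia agreement on 10.3.1.1: 10.2.1.2 not covered. → 15%.
Line D: oilseed → 10.3; canned → 10.3.4; retail-packed → 10.3.4.1. Scheduled 33%. Cassovia agreement on 10.3: RVC ≥ 45% → 15% available; preferential 15%. → 15%.
Sum: 4% + 31% + 15% + 15% = 65%.

65%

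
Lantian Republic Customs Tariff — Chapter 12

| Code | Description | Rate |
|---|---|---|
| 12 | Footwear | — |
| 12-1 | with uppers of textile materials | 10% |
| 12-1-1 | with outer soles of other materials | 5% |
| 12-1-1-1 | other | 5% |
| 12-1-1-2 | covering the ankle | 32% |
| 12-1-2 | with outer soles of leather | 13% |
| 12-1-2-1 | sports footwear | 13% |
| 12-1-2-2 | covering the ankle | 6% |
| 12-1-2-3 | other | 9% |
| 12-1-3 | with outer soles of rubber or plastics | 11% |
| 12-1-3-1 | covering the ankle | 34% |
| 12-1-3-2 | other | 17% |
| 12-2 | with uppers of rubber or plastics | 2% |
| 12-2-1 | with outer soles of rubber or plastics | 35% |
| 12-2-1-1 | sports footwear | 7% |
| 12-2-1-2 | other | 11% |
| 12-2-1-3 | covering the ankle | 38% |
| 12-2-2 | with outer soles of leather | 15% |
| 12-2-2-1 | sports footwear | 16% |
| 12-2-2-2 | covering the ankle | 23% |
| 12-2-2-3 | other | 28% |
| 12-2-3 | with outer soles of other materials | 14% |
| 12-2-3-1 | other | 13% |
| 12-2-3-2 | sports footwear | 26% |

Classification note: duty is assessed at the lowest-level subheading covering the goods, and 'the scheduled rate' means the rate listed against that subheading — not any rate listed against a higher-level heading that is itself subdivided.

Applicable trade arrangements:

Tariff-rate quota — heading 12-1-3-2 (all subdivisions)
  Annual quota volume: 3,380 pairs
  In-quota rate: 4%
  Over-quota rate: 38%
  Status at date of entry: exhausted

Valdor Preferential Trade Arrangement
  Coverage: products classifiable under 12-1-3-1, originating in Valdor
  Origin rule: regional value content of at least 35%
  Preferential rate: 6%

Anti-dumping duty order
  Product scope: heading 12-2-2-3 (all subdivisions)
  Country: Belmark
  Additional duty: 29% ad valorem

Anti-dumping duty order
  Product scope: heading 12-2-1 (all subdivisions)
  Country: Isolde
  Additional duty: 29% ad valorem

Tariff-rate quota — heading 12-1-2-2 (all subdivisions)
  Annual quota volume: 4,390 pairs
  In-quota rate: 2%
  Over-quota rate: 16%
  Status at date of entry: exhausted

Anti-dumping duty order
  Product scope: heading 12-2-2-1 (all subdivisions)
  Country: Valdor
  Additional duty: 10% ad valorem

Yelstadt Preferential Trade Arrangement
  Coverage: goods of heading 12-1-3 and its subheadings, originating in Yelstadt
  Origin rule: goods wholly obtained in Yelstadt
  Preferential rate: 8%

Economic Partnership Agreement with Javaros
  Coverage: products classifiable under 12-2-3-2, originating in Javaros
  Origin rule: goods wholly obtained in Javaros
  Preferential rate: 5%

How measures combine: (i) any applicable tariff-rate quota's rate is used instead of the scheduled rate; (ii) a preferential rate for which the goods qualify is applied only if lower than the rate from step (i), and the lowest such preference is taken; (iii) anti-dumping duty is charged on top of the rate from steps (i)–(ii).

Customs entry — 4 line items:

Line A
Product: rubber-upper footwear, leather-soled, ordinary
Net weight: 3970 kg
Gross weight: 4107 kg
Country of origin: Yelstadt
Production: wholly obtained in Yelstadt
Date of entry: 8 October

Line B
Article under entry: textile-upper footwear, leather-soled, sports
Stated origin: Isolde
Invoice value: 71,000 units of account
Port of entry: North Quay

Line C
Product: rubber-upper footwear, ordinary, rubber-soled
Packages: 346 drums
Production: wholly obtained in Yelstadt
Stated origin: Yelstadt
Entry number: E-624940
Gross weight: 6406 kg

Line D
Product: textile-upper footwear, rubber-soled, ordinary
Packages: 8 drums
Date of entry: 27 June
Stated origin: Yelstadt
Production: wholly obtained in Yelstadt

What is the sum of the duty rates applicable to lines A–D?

60%

Line A: rubber-upper → 12-2; leather-soled → 12-2-2; ordinary → 12-2-2-3. Scheduled 28%. Yelstadt agreement on 12-1-3: 12-2-2-3 not covered. → 28%.
Line B: textile-upper → 12-1; leather-soled → 12-1-2; sports → 12-1-2-1. Scheduled 13%. No special measure applies. → 13%.
Line C: rubber-upper → 12-2; rubber-soled → 12-2-1; ordinary → 12-2-1-2. Scheduled 11%. Yelstadt agreement on 12-1-3: 12-2-1-2 not covered. → 11%.
Line D: textile-upper → 12-1; rubber-soled → 12-1-3; ordinary → 12-1-3-2. Scheduled 17%. quota on 12-1-3-2 exhausted → over-quota 38%; Yelstadt agreement on 12-1-3: wholly obtained → 8% available; preferential 8%. → 8%.
Sum: 28% + 13% + 11% + 8% = 60%.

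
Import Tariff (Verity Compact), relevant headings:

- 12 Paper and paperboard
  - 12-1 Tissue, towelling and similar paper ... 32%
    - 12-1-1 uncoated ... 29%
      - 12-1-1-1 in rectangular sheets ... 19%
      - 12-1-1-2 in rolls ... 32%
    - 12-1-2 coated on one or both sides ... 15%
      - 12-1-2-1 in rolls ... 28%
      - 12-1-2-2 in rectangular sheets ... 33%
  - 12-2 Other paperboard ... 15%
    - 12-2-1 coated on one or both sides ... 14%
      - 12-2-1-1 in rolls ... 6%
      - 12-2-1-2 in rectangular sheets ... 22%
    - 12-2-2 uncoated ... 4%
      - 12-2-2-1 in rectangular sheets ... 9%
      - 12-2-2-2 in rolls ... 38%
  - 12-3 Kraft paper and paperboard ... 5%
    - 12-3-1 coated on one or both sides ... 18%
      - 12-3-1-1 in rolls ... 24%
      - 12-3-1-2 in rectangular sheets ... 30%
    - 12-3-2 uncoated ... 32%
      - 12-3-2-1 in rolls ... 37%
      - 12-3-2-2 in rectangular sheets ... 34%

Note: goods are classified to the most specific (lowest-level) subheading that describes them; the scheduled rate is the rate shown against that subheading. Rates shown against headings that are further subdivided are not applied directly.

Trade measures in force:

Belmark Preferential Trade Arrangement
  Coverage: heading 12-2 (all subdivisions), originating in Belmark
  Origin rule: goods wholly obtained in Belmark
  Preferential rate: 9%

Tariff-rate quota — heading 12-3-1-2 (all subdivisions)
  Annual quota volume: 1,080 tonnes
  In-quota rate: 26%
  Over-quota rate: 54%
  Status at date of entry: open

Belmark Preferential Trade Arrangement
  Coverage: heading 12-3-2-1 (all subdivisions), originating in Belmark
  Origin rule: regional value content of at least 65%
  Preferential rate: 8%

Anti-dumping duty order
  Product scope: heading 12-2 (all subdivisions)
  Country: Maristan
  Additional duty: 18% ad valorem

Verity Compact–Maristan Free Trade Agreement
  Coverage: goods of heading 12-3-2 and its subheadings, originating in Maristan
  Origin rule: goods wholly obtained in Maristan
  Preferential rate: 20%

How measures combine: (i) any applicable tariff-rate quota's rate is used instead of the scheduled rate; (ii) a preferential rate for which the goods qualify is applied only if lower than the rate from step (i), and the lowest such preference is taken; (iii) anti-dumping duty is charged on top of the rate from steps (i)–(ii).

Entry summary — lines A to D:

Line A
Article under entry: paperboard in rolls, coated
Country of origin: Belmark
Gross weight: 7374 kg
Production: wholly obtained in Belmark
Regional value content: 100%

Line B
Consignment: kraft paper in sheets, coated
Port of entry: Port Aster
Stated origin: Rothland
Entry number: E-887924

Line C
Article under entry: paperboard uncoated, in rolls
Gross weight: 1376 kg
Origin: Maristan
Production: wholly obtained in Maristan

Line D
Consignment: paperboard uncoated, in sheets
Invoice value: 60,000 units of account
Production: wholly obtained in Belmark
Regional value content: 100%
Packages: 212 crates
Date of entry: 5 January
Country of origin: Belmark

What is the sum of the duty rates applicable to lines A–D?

Line A: paperboard → 12-2; coated → 12-2-1; in rolls → 12-2-1-1. Scheduled 6%. Belmark agreement on 12-2: wholly obtained → 9% available; Belmark agreement on 12-3-2-1: 12-2-1-1 not covered; preference 9% not lower than 6% → no reduction. → 6%.
Line B: kraft paper → 12-3; coated → 12-3-1; in sheets → 12-3-1-2. Scheduled 30%. quota on 12-3-1-2 open → in-quota 26%. → 26%.
Line C: paperboard → 12-2; uncoated → 12-2-2; in rolls → 12-2-2-2. Scheduled 38%. Maristan agreement on 12-3-2: 12-2-2-2 not covered; anti-dumping (Maristan, 12-2): +18%; total 38% + 18% = 56%. → 56%.
Line D: paperboard → 12-2; uncoated → 12-2-2; in sheets → 12-2-2-1. Scheduled 9%. Belmark agreement on 12-2: wholly obtained → 9% available; Belmark agreement on 12-3-2-1: 12-2-2-1 not covered; preference 9% not lower than 9% → no reduction. → 9%.
Sum: 6% + 26% + 56% + 9% = 97%.

97%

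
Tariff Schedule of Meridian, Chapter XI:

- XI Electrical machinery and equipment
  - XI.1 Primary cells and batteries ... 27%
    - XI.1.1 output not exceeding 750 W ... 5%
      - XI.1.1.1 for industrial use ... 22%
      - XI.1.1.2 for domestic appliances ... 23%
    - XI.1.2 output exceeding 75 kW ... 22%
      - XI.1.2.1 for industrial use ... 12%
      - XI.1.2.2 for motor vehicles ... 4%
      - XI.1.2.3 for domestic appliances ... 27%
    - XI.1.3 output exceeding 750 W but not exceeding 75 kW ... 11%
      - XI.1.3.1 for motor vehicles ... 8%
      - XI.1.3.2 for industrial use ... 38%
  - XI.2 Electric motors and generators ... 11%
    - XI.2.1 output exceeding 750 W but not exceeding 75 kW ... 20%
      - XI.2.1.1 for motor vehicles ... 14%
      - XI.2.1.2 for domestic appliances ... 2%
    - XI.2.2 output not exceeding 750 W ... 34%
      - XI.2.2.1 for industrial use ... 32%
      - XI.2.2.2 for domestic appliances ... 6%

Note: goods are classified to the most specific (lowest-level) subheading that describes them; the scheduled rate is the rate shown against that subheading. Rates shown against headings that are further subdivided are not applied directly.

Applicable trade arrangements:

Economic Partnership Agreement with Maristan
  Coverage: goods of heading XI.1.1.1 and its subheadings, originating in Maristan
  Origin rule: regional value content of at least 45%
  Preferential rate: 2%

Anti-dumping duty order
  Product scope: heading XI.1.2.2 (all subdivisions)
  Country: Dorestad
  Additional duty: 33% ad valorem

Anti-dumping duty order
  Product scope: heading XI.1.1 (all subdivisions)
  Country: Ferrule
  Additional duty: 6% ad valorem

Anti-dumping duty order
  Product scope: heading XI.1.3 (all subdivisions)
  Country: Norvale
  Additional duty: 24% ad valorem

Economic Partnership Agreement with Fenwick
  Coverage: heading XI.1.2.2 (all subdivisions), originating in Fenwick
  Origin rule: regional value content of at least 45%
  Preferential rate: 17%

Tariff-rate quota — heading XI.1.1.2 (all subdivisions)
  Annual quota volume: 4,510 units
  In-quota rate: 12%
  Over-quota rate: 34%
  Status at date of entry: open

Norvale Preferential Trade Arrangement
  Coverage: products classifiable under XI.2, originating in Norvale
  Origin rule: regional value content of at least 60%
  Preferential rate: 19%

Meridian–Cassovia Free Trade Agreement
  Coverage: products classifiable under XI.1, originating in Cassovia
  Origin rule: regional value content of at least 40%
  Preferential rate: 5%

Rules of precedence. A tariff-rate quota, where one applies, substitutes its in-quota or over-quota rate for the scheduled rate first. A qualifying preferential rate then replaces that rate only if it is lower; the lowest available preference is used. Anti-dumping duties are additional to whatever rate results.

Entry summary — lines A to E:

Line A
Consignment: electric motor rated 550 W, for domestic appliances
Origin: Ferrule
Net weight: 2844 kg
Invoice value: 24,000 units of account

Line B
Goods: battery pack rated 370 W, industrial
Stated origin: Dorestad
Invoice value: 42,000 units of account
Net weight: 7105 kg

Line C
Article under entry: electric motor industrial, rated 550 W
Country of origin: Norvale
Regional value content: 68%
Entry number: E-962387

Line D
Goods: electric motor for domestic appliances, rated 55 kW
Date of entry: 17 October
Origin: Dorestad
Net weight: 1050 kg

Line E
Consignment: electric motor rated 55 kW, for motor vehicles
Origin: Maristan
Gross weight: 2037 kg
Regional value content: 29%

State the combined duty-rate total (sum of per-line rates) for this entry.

63%

Line A: electric motor → XI.2; rated 550 W → XI.2.2; for domestic appliances → XI.2.2.2. Scheduled 6%. No special measure applies. → 6%.
Line B: battery pack → XI.1; rated 370 W → XI.1.1; industrial → XI.1.1.1. Scheduled 22%. No special measure applies. → 22%.
Line C: electric motor → XI.2; rated 550 W → XI.2.2; industrial → XI.2.2.1. Scheduled 32%. Norvale agreement on XI.2: RVC ≥ 60% → 19% available; preferential 19%. → 19%.
Line D: electric motor → XI.2; rated 55 kW → XI.2.1; for domestic appliances → XI.2.1.2. Scheduled 2%. No special measure applies. → 2%.
Line E: electric motor → XI.2; rated 55 kW → XI.2.1; for motor vehicles → XI.2.1.1. Scheduled 14%. Maristan agreement on XI.1.1.1: XI.2.1.1 not covered. → 14%.
Sum: 6% + 22% + 19% + 2% + 14% = 63%.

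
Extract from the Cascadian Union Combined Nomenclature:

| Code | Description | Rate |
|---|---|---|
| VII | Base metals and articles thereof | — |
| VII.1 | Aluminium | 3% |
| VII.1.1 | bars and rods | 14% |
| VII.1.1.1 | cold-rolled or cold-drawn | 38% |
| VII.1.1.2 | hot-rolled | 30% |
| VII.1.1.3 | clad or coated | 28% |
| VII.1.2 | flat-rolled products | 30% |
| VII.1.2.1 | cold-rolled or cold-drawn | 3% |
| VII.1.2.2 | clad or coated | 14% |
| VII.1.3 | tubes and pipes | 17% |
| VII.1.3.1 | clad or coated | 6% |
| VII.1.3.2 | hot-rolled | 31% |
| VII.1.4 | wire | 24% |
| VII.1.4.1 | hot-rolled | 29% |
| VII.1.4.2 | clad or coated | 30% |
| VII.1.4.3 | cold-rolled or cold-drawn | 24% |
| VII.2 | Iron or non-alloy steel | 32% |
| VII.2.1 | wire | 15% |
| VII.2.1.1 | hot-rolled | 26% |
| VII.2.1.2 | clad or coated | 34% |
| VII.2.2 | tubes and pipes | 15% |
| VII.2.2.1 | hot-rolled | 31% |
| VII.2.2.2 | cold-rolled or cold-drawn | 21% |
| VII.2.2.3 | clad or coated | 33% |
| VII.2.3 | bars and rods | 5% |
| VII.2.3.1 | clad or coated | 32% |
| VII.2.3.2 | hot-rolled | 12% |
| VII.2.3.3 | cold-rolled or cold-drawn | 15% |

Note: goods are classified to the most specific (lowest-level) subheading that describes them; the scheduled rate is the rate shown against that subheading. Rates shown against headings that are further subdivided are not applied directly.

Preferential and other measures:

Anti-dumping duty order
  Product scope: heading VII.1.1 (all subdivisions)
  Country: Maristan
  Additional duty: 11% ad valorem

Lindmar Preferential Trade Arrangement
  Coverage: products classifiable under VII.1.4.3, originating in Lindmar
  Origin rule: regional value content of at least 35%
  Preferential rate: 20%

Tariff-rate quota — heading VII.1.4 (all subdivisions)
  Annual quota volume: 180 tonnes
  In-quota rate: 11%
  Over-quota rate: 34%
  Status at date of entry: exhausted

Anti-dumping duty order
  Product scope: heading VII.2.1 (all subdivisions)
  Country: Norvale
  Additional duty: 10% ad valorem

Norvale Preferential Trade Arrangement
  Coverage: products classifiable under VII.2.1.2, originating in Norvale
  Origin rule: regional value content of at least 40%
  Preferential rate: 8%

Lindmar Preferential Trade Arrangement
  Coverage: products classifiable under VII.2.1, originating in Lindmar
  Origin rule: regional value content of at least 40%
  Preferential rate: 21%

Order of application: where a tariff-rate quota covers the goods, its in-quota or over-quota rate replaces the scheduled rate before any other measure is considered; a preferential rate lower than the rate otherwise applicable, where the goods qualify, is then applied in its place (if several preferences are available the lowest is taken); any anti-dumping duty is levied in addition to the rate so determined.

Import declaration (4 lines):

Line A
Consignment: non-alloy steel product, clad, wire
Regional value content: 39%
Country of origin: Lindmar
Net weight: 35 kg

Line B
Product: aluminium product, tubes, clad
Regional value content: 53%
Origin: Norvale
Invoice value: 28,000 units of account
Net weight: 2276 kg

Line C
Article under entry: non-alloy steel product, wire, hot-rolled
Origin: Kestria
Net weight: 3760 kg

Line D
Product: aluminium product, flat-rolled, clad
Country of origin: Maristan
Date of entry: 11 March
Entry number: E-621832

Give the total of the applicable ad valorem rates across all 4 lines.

Line A: non-alloy steel → VII.2; wire → VII.2.1; clad → VII.2.1.2. Scheduled 34%. Lindmar agreement on VII.1.4.3: VII.2.1.2 not covered; Lindmar agreement on VII.2.1: RVC < 40%. → 34%.
Line B: aluminium → VII.1; tubes → VII.1.3; clad → VII.1.3.1. Scheduled 6%. Norvale agreement on VII.2.1.2: VII.1.3.1 not covered. → 6%.
Line C: non-alloy steel → VII.2; wire → VII.2.1; hot-rolled → VII.2.1.1. Scheduled 26%. No special measure applies. → 26%.
Line D: aluminium → VII.1; flat-rolled → VII.1.2; clad → VII.1.2.2. Scheduled 14%. No special measure applies. → 14%.
Sum: 34% + 6% + 26% + 14% = 80%.

80%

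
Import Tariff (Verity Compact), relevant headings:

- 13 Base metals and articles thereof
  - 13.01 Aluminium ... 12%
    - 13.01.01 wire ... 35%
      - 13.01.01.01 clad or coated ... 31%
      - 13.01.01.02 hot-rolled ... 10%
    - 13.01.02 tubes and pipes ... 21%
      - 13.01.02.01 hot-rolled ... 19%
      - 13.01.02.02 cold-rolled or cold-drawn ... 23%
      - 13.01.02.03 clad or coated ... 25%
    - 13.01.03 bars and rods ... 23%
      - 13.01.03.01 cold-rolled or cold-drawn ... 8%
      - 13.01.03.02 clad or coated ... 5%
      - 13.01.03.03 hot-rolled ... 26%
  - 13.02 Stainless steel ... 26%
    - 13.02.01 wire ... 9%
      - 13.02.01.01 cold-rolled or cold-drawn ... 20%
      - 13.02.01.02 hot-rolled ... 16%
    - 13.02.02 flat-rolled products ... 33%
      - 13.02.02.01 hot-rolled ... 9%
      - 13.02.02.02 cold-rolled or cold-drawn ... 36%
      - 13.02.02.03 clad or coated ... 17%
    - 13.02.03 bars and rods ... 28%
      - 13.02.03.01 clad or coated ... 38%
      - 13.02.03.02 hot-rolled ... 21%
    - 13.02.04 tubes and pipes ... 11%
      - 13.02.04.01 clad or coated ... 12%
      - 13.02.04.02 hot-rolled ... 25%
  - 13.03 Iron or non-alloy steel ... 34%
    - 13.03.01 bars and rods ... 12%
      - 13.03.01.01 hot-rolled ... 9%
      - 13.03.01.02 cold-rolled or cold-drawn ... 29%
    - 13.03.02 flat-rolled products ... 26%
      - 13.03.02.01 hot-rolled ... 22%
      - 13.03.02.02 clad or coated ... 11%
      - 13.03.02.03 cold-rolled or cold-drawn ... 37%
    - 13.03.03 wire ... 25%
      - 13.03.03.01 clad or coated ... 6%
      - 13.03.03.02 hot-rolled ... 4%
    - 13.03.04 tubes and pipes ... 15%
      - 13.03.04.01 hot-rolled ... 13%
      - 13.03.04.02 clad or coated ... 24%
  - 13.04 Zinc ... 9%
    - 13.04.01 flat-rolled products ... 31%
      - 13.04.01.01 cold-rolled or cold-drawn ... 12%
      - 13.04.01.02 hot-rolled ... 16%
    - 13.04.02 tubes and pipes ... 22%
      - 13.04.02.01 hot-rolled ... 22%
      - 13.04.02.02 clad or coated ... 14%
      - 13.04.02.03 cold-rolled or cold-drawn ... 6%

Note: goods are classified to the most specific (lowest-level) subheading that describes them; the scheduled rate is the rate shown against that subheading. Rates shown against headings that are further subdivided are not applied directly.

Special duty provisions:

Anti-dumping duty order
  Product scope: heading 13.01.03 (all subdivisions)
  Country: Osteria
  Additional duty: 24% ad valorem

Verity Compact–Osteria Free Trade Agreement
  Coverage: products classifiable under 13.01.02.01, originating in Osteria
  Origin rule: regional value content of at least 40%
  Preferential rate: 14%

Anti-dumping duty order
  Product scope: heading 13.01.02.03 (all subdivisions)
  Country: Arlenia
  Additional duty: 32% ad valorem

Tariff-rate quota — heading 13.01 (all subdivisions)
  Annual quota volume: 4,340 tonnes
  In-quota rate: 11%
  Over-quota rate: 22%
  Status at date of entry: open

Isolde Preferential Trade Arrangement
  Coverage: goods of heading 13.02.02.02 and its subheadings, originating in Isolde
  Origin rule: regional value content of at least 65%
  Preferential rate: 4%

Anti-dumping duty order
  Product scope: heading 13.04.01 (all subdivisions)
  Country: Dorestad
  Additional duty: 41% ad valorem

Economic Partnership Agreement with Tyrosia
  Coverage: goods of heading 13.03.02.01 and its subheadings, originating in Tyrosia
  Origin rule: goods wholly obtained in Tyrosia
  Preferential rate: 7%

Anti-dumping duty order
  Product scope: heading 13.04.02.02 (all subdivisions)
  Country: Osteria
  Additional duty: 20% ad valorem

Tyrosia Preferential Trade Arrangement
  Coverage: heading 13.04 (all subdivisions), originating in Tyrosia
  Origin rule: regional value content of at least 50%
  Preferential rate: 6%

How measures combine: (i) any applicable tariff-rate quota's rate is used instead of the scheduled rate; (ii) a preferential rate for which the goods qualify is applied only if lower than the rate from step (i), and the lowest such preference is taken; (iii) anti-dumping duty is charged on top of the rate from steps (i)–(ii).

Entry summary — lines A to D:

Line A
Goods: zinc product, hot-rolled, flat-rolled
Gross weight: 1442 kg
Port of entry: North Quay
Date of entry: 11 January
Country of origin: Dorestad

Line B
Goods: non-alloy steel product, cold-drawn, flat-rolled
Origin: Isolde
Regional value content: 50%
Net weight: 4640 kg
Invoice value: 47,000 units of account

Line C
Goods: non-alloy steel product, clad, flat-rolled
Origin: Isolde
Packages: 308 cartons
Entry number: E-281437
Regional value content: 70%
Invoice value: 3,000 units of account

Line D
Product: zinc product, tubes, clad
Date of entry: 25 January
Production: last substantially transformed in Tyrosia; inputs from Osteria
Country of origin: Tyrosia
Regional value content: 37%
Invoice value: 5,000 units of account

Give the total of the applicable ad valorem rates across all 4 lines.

Line A: zinc → 13.04; flat-rolled → 13.04.01; hot-rolled → 13.04.01.02. Scheduled 16%. anti-dumping (Dorestad, 13.04.01): +41%; total 16% + 41% = 57%. → 57%.
Line B: non-alloy steel → 13.03; flat-rolled → 13.03.02; cold-drawn → 13.03.02.03. Scheduled 37%. Isolde agreement on 13.02.02.02: 13.03.02.03 not covered. → 37%.
Line C: non-alloy steel → 13.03; flat-rolled → 13.03.02; clad → 13.03.02.02. Scheduled 11%. Isolde agreement on 13.02.02.02: 13.03.02.02 not covered. → 11%.
Line D: zinc → 13.04; tubes → 13.04.02; clad → 13.04.02.02. Scheduled 14%. Tyrosia agreement on 13.03.02.01: 13.04.02.02 not covered; Tyrosia agreement on 13.04: RVC < 50%. → 14%.
Sum: 57% + 37% + 11% + 14% = 119%.

119%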